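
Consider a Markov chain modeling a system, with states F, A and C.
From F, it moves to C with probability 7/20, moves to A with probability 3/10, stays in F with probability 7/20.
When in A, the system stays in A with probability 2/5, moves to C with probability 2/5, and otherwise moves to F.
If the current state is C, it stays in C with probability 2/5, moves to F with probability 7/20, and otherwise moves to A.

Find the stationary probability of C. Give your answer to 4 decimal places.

Let the stationary distribution be π with π = πP and π_1 + π_2 + π_3 = 1.
π_1 = 0.35·π_1 + 0.2·π_2 + 0.35·π_3
π_2 = 0.3·π_1 + 0.4·π_2 + 0.25·π_3
Solving with the normalization constraint gives π = (0.3032, 0.3120, 0.3848).
So the stationary probability of C is 0.3848.

0.3848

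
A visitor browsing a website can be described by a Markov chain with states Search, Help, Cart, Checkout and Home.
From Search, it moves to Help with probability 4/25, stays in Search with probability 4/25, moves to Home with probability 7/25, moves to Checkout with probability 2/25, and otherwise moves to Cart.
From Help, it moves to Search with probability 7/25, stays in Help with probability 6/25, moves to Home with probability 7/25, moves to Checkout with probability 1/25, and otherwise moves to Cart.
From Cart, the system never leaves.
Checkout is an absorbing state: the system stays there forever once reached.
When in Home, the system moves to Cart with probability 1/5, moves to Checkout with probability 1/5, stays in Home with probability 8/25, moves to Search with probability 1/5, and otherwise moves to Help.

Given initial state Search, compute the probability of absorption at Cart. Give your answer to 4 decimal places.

0.7055

Let h(s) be the probability of absorption at Cart starting from transient state s. Then h(Cart) = 1 and h(Checkout) = 0. By first-step analysis:
h(Search) = 0.16·h(Search) + 0.16·h(Help) + 0.32·1 + 0.08·0 + 0.28·h(Home)
h(Help) = 0.28·h(Search) + 0.24·h(Help) + 0.16·1 + 0.04·0 + 0.28·h(Home)
h(Home) = 0.2·h(Search) + 0.08·h(Help) + 0.2·1 + 0.2·0 + 0.32·h(Home)
Solving: h(Search) = 0.7055, h(Help) = 0.6849, h(Home) = 0.5822.
Starting from Search, the probability is 0.7055.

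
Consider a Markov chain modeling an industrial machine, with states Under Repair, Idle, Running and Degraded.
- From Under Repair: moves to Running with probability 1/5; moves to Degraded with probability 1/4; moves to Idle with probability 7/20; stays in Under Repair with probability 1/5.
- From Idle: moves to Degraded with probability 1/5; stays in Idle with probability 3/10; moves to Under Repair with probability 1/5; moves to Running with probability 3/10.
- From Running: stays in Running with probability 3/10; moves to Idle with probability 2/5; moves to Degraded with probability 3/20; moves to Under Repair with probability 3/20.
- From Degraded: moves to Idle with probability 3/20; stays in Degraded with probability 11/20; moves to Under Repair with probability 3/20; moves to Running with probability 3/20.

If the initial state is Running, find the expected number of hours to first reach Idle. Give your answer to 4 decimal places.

3.0957

Let t(s) be the expected number of hours to first reach Idle from state s, with t(Idle) = 0. Conditioning on the first hour:
t(Under Repair) = 1 + 0.2·t(Under Repair) + 0.2·t(Running) + 0.25·t(Degraded)
t(Running) = 1 + 0.15·t(Under Repair) + 0.3·t(Running) + 0.15·t(Degraded)
t(Degraded) = 1 + 0.15·t(Under Repair) + 0.15·t(Running) + 0.55·t(Degraded)
Solving: t(Under Repair) = 3.3944, t(Running) = 3.0957, t(Degraded) = 4.3856.
Expected hours from Running to Idle: 3.0957.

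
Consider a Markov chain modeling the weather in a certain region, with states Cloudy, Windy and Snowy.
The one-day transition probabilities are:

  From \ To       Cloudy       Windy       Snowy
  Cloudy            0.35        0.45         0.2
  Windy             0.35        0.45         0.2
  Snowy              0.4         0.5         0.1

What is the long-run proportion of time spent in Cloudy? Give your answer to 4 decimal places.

Let the stationary distribution be π with π = πP and π_1 + π_2 + π_3 = 1.
π_1 = 0.35·π_1 + 0.35·π_2 + 0.4·π_3
π_2 = 0.45·π_1 + 0.45·π_2 + 0.5·π_3
Solving with the normalization constraint gives π = (0.3591, 0.4591, 0.1818).
So the stationary probability of Cloudy is 0.3591.

0.3591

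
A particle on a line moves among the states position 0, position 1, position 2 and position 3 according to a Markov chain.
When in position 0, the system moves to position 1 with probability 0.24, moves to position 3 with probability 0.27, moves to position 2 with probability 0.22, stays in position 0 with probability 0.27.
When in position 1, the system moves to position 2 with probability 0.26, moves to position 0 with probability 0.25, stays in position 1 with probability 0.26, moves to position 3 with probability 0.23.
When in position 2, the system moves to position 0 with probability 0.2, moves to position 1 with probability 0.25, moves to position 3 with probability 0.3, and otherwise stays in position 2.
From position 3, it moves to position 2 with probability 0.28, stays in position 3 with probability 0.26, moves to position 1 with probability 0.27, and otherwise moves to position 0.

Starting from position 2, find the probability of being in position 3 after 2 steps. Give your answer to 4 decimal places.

0.2645

Propagate the distribution vector 2 steps from position 2.
After 0 steps: (0.0000, 0.0000, 1.0000, 0.0000)
After 1 step: (0.2000, 0.2500, 0.2500, 0.3000)
After 2 steps: (0.2235, 0.2565, 0.2555, 0.2645)
P(in position 3 after 2 steps) = 0.2645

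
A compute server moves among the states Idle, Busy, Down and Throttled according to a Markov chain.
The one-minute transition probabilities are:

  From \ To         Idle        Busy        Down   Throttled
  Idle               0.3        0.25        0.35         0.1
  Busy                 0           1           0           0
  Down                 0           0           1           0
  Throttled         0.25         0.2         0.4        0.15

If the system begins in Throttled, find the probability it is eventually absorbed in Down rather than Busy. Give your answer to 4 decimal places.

Let h(s) be the probability of absorption at Down starting from transient state s. Then h(Down) = 1 and h(Busy) = 0. By first-step analysis:
h(Idle) = 0.3·h(Idle) + 0.25·0 + 0.35·1 + 0.1·h(Throttled)
h(Throttled) = 0.25·h(Idle) + 0.2·0 + 0.4·1 + 0.15·h(Throttled)
Solving: h(Idle) = 0.5921, h(Throttled) = 0.6447.
Starting from Throttled, the probability is 0.6447.

0.6447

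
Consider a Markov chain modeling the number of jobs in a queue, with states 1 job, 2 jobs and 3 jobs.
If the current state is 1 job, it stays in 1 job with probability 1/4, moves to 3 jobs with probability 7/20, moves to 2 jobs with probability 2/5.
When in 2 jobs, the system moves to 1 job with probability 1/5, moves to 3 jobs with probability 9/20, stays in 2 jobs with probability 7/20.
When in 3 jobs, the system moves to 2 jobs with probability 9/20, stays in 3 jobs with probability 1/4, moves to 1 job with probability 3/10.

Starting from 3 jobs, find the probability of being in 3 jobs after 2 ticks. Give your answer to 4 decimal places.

Sum over the intermediate state after 1 tick:
P = P(3 jobs→1 job)·P(1 job→3 jobs) + P(3 jobs→2 jobs)·P(2 jobs→3 jobs) + P(3 jobs→3 jobs)·P(3 jobs→3 jobs)
  = 0.3×0.35 + 0.45×0.45 + 0.25×0.25
  = 0.1050 + 0.2025 + 0.0625 = 0.3700

0.3700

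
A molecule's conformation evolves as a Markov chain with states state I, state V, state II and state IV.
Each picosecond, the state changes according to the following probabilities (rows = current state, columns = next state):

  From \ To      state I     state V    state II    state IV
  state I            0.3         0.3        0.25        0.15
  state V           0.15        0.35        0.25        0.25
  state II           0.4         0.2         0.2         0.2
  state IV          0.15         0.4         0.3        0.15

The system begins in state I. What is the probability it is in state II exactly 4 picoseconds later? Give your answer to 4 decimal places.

Propagate the distribution vector 4 picoseconds from state I.
After 0 picoseconds: (1.0000, 0.0000, 0.0000, 0.0000)
After 1 picosecond: (0.3000, 0.3000, 0.2500, 0.1500)
After 2 picoseconds: (0.2575, 0.3050, 0.2450, 0.1925)
After 3 picoseconds: (0.2499, 0.3100, 0.2474, 0.1928)
After 4 picoseconds: (0.2493, 0.3100, 0.2473, 0.1934)
P(in state II after 4 picoseconds) = 0.2473

0.2473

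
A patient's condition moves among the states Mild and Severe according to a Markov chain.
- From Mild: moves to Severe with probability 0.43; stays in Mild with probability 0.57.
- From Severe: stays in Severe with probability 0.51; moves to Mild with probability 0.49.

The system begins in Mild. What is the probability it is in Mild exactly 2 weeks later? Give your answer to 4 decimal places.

0.5356

Sum over the intermediate state after 1 week:
P = P(Mild→Mild)·P(Mild→Mild) + P(Mild→Severe)·P(Severe→Mild)
  = 0.57×0.57 + 0.43×0.49
  = 0.3249 + 0.2107 = 0.5356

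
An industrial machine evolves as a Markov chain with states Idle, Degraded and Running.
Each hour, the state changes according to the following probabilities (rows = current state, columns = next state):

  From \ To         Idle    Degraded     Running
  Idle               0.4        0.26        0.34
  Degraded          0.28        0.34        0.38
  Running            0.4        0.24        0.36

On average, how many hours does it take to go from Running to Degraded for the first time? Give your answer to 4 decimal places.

Let t(s) be the expected number of hours to first reach Degraded from state s, with t(Degraded) = 0. Conditioning on the first hour:
t(Idle) = 1 + 0.4·t(Idle) + 0.34·t(Running)
t(Running) = 1 + 0.4·t(Idle) + 0.36·t(Running)
Solving: t(Idle) = 3.9516, t(Running) = 4.0323.
Expected hours from Running to Degraded: 4.0323.

4.0323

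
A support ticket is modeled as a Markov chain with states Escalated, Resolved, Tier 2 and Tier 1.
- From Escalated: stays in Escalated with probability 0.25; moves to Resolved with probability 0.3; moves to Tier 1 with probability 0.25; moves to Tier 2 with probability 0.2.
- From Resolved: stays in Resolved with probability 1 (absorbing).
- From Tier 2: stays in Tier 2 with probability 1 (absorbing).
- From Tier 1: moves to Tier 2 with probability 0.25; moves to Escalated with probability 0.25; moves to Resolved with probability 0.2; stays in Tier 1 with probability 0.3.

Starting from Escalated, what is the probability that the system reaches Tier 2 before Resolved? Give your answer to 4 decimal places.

Let h(s) be the probability of absorption at Tier 2 starting from transient state s. Then h(Tier 2) = 1 and h(Resolved) = 0. By first-step analysis:
h(Escalated) = 0.25·h(Escalated) + 0.3·0 + 0.2·1 + 0.25·h(Tier 1)
h(Tier 1) = 0.25·h(Escalated) + 0.2·0 + 0.25·1 + 0.3·h(Tier 1)
Solving: h(Escalated) = 0.4378, h(Tier 1) = 0.5135.
Starting from Escalated, the probability is 0.4378.

0.4378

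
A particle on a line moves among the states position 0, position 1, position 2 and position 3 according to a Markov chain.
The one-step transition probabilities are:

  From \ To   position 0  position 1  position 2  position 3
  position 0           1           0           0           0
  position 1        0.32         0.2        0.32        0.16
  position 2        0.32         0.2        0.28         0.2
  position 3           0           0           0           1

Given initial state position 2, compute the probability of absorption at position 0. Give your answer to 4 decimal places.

Let h(s) be the probability of absorption at position 0 starting from transient state s. Then h(position 0) = 1 and h(position 3) = 0. By first-step analysis:
h(position 1) = 0.32·1 + 0.2·h(position 1) + 0.32·h(position 2) + 0.16·0
h(position 2) = 0.32·1 + 0.2·h(position 1) + 0.28·h(position 2) + 0.2·0
Solving: h(position 1) = 0.6500, h(position 2) = 0.6250.
Starting from position 2, the probability is 0.6250.

0.6250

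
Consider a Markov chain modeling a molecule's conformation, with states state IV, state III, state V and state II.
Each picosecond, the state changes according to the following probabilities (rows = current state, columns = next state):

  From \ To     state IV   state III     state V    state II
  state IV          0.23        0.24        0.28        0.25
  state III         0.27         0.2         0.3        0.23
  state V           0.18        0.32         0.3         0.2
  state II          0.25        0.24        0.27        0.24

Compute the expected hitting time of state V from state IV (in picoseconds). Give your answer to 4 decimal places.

Let t(s) be the expected number of picoseconds to first reach state V from state s, with t(state V) = 0. Conditioning on the first picosecond:
t(state IV) = 1 + 0.23·t(state IV) + 0.24·t(state III) + 0.25·t(state II)
t(state III) = 1 + 0.27·t(state IV) + 0.2·t(state III) + 0.23·t(state II)
t(state II) = 1 + 0.25·t(state IV) + 0.24·t(state III) + 0.24·t(state II)
Solving: t(state IV) = 3.5438, t(state III) = 3.4749, t(state II) = 3.5789.
Expected picoseconds from state IV to state V: 3.5438.

3.5438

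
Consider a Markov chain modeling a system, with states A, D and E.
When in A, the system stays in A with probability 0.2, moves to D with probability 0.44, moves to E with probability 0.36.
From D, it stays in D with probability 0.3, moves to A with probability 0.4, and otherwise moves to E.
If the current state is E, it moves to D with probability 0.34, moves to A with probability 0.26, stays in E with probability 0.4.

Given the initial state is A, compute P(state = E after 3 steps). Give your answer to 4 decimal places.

0.3534

Propagate the distribution vector 3 steps from A.
After 0 steps: (1.0000, 0.0000, 0.0000)
After 1 step: (0.2000, 0.4400, 0.3600)
After 2 steps: (0.3096, 0.3424, 0.3480)
After 3 steps: (0.2894, 0.3573, 0.3534)
P(in E after 3 steps) = 0.3534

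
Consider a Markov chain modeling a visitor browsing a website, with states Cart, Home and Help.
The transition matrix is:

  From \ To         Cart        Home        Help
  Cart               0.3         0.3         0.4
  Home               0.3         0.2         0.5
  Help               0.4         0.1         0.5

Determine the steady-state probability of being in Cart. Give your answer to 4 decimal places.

0.3465

Let the stationary distribution be π with π = πP and π_1 + π_2 + π_3 = 1.
π_1 = 0.3·π_1 + 0.3·π_2 + 0.4·π_3
π_2 = 0.3·π_1 + 0.2·π_2 + 0.1·π_3
Solving with the normalization constraint gives π = (0.3465, 0.1881, 0.4653).
So the stationary probability of Cart is 0.3465.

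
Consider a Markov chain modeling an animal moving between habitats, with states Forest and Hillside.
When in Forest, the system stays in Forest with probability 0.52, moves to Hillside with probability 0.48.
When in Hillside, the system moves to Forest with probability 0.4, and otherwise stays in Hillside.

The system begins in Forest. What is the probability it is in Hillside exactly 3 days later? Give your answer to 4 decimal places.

Propagate the distribution vector 3 days from Forest.
After 0 days: (1.0000, 0.0000)
After 1 day: (0.5200, 0.4800)
After 2 days: (0.4624, 0.5376)
After 3 days: (0.4555, 0.5445)
P(in Hillside after 3 days) = 0.5445

0.5445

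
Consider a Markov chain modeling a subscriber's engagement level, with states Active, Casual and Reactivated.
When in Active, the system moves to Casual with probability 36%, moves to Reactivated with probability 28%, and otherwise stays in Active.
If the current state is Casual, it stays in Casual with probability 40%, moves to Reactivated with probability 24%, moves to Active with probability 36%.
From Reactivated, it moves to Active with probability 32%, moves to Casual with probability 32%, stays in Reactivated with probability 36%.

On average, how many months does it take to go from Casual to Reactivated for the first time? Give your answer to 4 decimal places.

Let t(s) be the expected number of months to first reach Reactivated from state s, with t(Reactivated) = 0. Conditioning on the first month:
t(Active) = 1 + 0.36·t(Active) + 0.36·t(Casual)
t(Casual) = 1 + 0.36·t(Active) + 0.4·t(Casual)
Solving: t(Active) = 3.7736, t(Casual) = 3.9308.
Expected months from Casual to Reactivated: 3.9308.

3.9308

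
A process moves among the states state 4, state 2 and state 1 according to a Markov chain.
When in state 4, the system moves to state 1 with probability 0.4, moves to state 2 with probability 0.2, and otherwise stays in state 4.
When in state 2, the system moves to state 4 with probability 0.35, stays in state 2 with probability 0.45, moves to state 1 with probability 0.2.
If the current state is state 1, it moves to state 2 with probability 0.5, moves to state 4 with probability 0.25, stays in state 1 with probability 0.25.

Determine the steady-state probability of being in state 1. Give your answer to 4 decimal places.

0.2818

Let the stationary distribution be π with π = πP and π_1 + π_2 + π_3 = 1.
π_1 = 0.4·π_1 + 0.35·π_2 + 0.25·π_3
π_2 = 0.2·π_1 + 0.45·π_2 + 0.5·π_3
Solving with the normalization constraint gives π = (0.3388, 0.3794, 0.2818).
So the stationary probability of state 1 is 0.2818.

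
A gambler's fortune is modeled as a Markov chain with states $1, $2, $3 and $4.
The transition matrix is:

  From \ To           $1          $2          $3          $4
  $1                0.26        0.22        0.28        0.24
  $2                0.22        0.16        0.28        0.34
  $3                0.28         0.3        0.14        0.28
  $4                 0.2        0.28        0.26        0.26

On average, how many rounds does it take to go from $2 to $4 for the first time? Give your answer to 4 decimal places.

3.3243

Let t(s) be the expected number of rounds to first reach $4 from state s, with t($4) = 0. Conditioning on the first round:
t($1) = 1 + 0.26·t($1) + 0.22·t($2) + 0.28·t($3)
t($2) = 1 + 0.22·t($1) + 0.16·t($2) + 0.28·t($3)
t($3) = 1 + 0.28·t($1) + 0.3·t($2) + 0.14·t($3)
Solving: t($1) = 3.6706, t($2) = 3.3243, t($3) = 3.5175.
Expected rounds from $2 to $4: 3.3243.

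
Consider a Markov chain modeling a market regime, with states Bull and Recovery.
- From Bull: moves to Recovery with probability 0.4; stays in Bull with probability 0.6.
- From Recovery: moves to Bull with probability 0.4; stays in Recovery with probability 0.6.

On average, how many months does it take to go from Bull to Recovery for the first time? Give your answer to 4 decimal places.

Let t(s) be the expected number of months to first reach Recovery from state s, with t(Recovery) = 0. Conditioning on the first month:
t(Bull) = 1 + 0.6·t(Bull)
Solving: t(Bull) = 2.5000.
Expected months from Bull to Recovery: 2.5000.

2.5000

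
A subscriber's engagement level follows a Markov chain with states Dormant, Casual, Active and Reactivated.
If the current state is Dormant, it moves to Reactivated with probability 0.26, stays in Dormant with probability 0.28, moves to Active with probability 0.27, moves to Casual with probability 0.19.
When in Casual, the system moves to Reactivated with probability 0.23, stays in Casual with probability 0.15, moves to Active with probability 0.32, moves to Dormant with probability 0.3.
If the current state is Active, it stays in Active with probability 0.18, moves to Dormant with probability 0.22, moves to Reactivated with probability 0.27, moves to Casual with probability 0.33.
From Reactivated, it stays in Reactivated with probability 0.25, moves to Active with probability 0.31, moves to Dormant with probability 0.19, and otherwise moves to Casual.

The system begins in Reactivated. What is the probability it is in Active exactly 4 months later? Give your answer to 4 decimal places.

0.2676

Propagate the distribution vector 4 months from Reactivated.
After 0 months: (0.0000, 0.0000, 0.0000, 1.0000)
After 1 month: (0.1900, 0.2500, 0.3100, 0.2500)
After 2 months: (0.2439, 0.2384, 0.2646, 0.2531)
After 3 months: (0.2461, 0.2327, 0.2682, 0.2530)
After 4 months: (0.2458, 0.2334, 0.2676, 0.2532)
P(in Active after 4 months) = 0.2676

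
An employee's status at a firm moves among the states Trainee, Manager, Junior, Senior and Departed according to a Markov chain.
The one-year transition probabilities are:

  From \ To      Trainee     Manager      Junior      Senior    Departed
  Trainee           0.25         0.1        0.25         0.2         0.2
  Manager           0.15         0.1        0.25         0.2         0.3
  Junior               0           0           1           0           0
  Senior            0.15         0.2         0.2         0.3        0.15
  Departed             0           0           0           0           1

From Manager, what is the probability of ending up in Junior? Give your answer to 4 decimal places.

0.4886

Let h(s) be the probability of absorption at Junior starting from transient state s. Then h(Junior) = 1 and h(Departed) = 0. By first-step analysis:
h(Trainee) = 0.25·h(Trainee) + 0.1·h(Manager) + 0.25·1 + 0.2·h(Senior) + 0.2·0
h(Manager) = 0.15·h(Trainee) + 0.1·h(Manager) + 0.25·1 + 0.2·h(Senior) + 0.3·0
h(Senior) = 0.15·h(Trainee) + 0.2·h(Manager) + 0.2·1 + 0.3·h(Senior) + 0.15·0
Solving: h(Trainee) = 0.5429, h(Manager) = 0.4886, h(Senior) = 0.5417.
Starting from Manager, the probability is 0.4886.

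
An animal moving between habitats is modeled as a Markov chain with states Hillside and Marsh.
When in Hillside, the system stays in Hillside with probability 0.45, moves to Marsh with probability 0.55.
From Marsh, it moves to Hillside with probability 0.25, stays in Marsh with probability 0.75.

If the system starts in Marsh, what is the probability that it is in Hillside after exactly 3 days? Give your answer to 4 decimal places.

Propagate the distribution vector 3 days from Marsh.
After 0 days: (0.0000, 1.0000)
After 1 day: (0.2500, 0.7500)
After 2 days: (0.3000, 0.7000)
After 3 days: (0.3100, 0.6900)
P(in Hillside after 3 days) = 0.3100

0.3100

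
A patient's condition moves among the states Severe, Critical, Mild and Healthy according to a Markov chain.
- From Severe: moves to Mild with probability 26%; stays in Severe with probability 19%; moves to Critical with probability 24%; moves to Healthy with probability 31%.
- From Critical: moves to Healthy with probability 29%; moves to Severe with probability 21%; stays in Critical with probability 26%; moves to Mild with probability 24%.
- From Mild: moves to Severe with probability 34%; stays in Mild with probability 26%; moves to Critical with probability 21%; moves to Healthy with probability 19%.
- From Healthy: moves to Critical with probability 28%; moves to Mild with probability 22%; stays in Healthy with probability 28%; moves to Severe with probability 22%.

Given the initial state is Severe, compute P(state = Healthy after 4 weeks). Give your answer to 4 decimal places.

0.2677

Propagate the distribution vector 4 weeks from Severe.
After 0 weeks: (1.0000, 0.0000, 0.0000, 0.0000)
After 1 week: (0.1900, 0.2400, 0.2600, 0.3100)
After 2 weeks: (0.2431, 0.2494, 0.2428, 0.2647)
After 3 weeks: (0.2393, 0.2483, 0.2444, 0.2679)
After 4 weeks: (0.2397, 0.2484, 0.2443, 0.2677)
P(in Healthy after 4 weeks) = 0.2677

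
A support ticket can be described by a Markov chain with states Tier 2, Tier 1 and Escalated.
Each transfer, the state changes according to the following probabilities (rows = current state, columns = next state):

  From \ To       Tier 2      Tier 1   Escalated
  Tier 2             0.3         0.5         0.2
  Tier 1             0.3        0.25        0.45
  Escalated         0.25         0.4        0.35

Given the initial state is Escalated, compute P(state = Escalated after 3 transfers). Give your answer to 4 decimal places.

Propagate the distribution vector 3 transfers from Escalated.
After 0 transfers: (0.0000, 0.0000, 1.0000)
After 1 transfer: (0.2500, 0.4000, 0.3500)
After 2 transfers: (0.2825, 0.3650, 0.3525)
After 3 transfers: (0.2824, 0.3735, 0.3441)
P(in Escalated after 3 transfers) = 0.3441

0.3441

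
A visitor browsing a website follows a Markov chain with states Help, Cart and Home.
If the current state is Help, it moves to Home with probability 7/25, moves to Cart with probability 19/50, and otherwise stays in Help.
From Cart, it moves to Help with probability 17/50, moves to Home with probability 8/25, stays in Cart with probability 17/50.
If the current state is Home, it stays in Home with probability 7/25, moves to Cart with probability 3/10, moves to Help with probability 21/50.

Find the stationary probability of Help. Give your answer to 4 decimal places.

Let the stationary distribution be π with π = πP and π_1 + π_2 + π_3 = 1.
π_1 = 0.34·π_1 + 0.34·π_2 + 0.42·π_3
π_2 = 0.38·π_1 + 0.34·π_2 + 0.3·π_3
Solving with the normalization constraint gives π = (0.3635, 0.3428, 0.2937).
So the stationary probability of Help is 0.3635.

0.3635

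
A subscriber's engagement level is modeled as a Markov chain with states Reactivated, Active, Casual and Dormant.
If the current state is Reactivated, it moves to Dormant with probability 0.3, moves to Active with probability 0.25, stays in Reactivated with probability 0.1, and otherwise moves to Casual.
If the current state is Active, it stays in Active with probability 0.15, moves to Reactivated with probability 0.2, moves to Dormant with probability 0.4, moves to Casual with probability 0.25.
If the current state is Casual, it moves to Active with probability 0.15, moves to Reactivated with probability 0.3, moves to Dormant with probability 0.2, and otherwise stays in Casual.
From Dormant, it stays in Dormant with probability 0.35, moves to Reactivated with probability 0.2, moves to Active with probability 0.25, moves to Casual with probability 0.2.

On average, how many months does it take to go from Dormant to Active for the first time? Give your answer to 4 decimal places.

Let t(s) be the expected number of months to first reach Active from state s, with t(Active) = 0. Conditioning on the first month:
t(Reactivated) = 1 + 0.1·t(Reactivated) + 0.35·t(Casual) + 0.3·t(Dormant)
t(Casual) = 1 + 0.3·t(Reactivated) + 0.35·t(Casual) + 0.2·t(Dormant)
t(Dormant) = 1 + 0.2·t(Reactivated) + 0.2·t(Casual) + 0.35·t(Dormant)
Solving: t(Reactivated) = 4.5610, t(Casual) = 5.0244, t(Dormant) = 4.4878.
Expected months from Dormant to Active: 4.4878.

4.4878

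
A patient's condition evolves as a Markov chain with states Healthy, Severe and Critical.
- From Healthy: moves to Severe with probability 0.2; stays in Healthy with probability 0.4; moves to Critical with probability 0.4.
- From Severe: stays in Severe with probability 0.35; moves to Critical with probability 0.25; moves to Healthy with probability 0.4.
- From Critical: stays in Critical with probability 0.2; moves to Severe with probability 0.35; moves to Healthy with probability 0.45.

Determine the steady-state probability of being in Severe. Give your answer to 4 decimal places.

Let the stationary distribution be π with π = πP and π_1 + π_2 + π_3 = 1.
π_1 = 0.4·π_1 + 0.4·π_2 + 0.45·π_3
π_2 = 0.2·π_1 + 0.35·π_2 + 0.35·π_3
Solving with the normalization constraint gives π = (0.4149, 0.2878, 0.2974).
So the stationary probability of Severe is 0.2878.

0.2878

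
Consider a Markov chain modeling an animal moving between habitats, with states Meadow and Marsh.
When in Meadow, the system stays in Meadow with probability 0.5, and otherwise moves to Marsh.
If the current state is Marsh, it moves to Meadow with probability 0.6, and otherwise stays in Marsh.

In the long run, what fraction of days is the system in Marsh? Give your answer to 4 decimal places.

Let the stationary distribution be π with π = πP and π_1 + π_2 = 1.
π_1 = 0.5·π_1 + 0.6·π_2
Solving with the normalization constraint gives π = (0.5455, 0.4545).
So the stationary probability of Marsh is 0.4545.

0.4545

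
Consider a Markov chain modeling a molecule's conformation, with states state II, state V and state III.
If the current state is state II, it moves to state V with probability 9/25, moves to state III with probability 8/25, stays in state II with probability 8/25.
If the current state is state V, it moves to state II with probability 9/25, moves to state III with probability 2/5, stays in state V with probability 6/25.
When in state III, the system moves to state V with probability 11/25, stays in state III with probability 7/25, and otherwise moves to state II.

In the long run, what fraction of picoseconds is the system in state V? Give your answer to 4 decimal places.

Let the stationary distribution be π with π = πP and π_1 + π_2 + π_3 = 1.
π_1 = 0.32·π_1 + 0.36·π_2 + 0.28·π_3
π_2 = 0.36·π_1 + 0.24·π_2 + 0.44·π_3
Solving with the normalization constraint gives π = (0.3204, 0.3453, 0.3343).
So the stationary probability of state V is 0.3453.

0.3453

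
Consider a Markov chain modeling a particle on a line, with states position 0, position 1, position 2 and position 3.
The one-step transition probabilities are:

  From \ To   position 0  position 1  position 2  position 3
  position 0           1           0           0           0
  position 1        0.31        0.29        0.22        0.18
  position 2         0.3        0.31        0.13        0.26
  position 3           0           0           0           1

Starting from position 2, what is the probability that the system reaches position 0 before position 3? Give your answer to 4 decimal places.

0.5625

Let h(s) be the probability of absorption at position 0 starting from transient state s. Then h(position 0) = 1 and h(position 3) = 0. By first-step analysis:
h(position 1) = 0.31·1 + 0.29·h(position 1) + 0.22·h(position 2) + 0.18·0
h(position 2) = 0.3·1 + 0.31·h(position 1) + 0.13·h(position 2) + 0.26·0
Solving: h(position 1) = 0.6109, h(position 2) = 0.5625.
Starting from position 2, the probability is 0.5625.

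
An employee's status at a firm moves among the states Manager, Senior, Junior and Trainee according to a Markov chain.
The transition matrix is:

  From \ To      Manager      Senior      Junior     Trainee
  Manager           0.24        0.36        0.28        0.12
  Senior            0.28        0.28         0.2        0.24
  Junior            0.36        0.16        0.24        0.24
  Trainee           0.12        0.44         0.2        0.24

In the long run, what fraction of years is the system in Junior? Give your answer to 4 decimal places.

Let the stationary distribution be π with π = πP and π_1 + π_2 + π_3 + π_4 = 1.
π_1 = 0.24·π_1 + 0.28·π_2 + 0.36·π_3 + 0.12·π_4
π_2 = 0.36·π_1 + 0.28·π_2 + 0.16·π_3 + 0.44·π_4
π_3 = 0.28·π_1 + 0.2·π_2 + 0.24·π_3 + 0.2·π_4
Solving with the normalization constraint gives π = (0.2547, 0.3063, 0.2296, 0.2094).
So the stationary probability of Junior is 0.2296.

0.2296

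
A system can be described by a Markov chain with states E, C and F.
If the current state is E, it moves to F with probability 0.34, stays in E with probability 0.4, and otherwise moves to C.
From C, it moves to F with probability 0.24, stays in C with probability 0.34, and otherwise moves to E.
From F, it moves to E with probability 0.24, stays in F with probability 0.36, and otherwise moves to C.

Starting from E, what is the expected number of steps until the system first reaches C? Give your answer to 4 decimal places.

3.2407

Let t(s) be the expected number of steps to first reach C from state s, with t(C) = 0. Conditioning on the first step:
t(E) = 1 + 0.4·t(E) + 0.34·t(F)
t(F) = 1 + 0.24·t(E) + 0.36·t(F)
Solving: t(E) = 3.2407, t(F) = 2.7778.
Expected steps from E to C: 3.2407.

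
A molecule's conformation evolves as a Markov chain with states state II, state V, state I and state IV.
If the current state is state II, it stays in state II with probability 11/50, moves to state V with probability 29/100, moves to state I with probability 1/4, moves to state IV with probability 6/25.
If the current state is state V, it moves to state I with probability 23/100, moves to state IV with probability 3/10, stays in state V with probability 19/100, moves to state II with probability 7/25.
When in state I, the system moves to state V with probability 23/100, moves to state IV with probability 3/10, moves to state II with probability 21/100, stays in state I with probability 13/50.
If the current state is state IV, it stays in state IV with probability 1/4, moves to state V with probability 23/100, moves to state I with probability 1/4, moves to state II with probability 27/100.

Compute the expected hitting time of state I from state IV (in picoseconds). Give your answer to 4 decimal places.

Let t(s) be the expected number of picoseconds to first reach state I from state s, with t(state I) = 0. Conditioning on the first picosecond:
t(state II) = 1 + 0.22·t(state II) + 0.29·t(state V) + 0.24·t(state IV)
t(state V) = 1 + 0.28·t(state II) + 0.19·t(state V) + 0.3·t(state IV)
t(state IV) = 1 + 0.27·t(state II) + 0.23·t(state V) + 0.25·t(state IV)
Solving: t(state II) = 4.0815, t(state V) = 4.1555, t(state IV) = 4.0770.
Expected picoseconds from state IV to state I: 4.0770.

4.0770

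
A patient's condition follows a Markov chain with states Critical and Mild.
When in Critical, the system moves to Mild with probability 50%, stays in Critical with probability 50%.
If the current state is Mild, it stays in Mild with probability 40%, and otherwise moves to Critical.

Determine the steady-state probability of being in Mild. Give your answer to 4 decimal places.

0.4545

Let the stationary distribution be π with π = πP and π_1 + π_2 = 1.
π_1 = 0.5·π_1 + 0.6·π_2
Solving with the normalization constraint gives π = (0.5455, 0.4545).
So the stationary probability of Mild is 0.4545.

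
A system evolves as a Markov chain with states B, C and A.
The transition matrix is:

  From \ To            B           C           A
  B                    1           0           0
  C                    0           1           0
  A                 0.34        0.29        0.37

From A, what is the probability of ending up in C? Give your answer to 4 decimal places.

Let h(s) be the probability of absorption at C starting from transient state s. Then h(C) = 1 and h(B) = 0. By first-step analysis:
h(A) = 0.34·0 + 0.29·1 + 0.37·h(A)
Solving: h(A) = 0.4603.
Starting from A, the probability is 0.4603.

0.4603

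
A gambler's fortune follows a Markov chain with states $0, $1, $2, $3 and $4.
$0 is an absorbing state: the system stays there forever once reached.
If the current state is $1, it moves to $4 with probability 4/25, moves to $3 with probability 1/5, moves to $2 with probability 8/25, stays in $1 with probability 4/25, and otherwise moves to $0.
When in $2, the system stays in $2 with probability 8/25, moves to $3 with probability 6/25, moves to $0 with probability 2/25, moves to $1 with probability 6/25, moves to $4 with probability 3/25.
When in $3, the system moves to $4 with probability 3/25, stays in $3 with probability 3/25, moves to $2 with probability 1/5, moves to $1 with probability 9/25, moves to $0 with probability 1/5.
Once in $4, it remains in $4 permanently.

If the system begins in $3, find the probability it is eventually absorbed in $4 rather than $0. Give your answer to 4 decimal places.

Let h(s) be the probability of absorption at $4 starting from transient state s. Then h($4) = 1 and h($0) = 0. By first-step analysis:
h($1) = 0.16·0 + 0.16·h($1) + 0.32·h($2) + 0.2·h($3) + 0.16·1
h($2) = 0.08·0 + 0.24·h($1) + 0.32·h($2) + 0.24·h($3) + 0.12·1
h($3) = 0.2·0 + 0.36·h($1) + 0.2·h($2) + 0.12·h($3) + 0.12·1
Solving: h($1) = 0.4933, h($2) = 0.5109, h($3) = 0.4543.
Starting from $3, the probability is 0.4543.

0.4543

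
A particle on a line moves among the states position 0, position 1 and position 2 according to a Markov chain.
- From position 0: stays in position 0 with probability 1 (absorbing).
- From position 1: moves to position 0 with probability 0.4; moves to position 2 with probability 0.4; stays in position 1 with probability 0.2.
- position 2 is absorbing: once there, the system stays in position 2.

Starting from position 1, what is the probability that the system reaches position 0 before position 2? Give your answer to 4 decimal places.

0.5000

Let h(s) be the probability of absorption at position 0 starting from transient state s. Then h(position 0) = 1 and h(position 2) = 0. By first-step analysis:
h(position 1) = 0.4·1 + 0.2·h(position 1) + 0.4·0
Solving: h(position 1) = 0.5000.
Starting from position 1, the probability is 0.5000.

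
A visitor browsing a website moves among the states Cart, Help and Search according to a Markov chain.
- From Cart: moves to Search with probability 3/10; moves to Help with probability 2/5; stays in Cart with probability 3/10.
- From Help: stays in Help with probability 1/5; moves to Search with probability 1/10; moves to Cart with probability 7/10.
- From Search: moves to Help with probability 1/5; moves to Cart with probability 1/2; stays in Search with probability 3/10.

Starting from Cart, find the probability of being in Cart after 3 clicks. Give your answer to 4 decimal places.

0.4480

Propagate the distribution vector 3 clicks from Cart.
After 0 clicks: (1.0000, 0.0000, 0.0000)
After 1 click: (0.3000, 0.4000, 0.3000)
After 2 clicks: (0.5200, 0.2600, 0.2200)
After 3 clicks: (0.4480, 0.3040, 0.2480)
P(in Cart after 3 clicks) = 0.4480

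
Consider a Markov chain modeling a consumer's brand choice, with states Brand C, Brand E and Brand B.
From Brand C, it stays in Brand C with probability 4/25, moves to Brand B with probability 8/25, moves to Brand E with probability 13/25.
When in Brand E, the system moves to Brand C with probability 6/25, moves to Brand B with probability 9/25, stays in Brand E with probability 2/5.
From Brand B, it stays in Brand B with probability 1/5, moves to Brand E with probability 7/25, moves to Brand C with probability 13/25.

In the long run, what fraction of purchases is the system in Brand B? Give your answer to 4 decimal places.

0.3000

Let the stationary distribution be π with π = πP and π_1 + π_2 + π_3 = 1.
π_1 = 0.16·π_1 + 0.24·π_2 + 0.52·π_3
π_2 = 0.52·π_1 + 0.4·π_2 + 0.28·π_3
Solving with the normalization constraint gives π = (0.3000, 0.4000, 0.3000).
So the stationary probability of Brand B is 0.3000.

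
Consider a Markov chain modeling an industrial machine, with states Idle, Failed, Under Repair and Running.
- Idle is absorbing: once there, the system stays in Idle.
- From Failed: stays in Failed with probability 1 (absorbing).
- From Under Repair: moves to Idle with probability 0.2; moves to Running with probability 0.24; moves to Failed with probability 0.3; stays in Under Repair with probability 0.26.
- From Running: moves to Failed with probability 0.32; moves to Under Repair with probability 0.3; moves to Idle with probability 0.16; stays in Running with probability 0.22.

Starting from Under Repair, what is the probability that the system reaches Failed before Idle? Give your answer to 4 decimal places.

0.6152

Let h(s) be the probability of absorption at Failed starting from transient state s. Then h(Failed) = 1 and h(Idle) = 0. By first-step analysis:
h(Under Repair) = 0.2·0 + 0.3·1 + 0.26·h(Under Repair) + 0.24·h(Running)
h(Running) = 0.16·0 + 0.32·1 + 0.3·h(Under Repair) + 0.22·h(Running)
Solving: h(Under Repair) = 0.6152, h(Running) = 0.6469.
Starting from Under Repair, the probability is 0.6152.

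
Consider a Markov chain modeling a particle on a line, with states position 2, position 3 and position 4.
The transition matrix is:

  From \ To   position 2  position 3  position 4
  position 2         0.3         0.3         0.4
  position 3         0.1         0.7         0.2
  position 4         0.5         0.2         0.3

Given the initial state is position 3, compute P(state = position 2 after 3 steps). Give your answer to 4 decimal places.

Propagate the distribution vector 3 steps from position 3.
After 0 steps: (0.0000, 1.0000, 0.0000)
After 1 step: (0.1000, 0.7000, 0.2000)
After 2 steps: (0.2000, 0.5600, 0.2400)
After 3 steps: (0.2360, 0.5000, 0.2640)
P(in position 2 after 3 steps) = 0.2360

0.2360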